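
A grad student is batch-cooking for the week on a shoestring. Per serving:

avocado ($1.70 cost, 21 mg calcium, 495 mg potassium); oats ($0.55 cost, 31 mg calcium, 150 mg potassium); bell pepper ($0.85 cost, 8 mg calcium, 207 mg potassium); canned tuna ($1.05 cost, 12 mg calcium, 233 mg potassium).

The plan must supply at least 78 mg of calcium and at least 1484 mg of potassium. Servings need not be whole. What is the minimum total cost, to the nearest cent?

$5.12

avocado only: max(78/21, 1484/495) = 3.714 servings → $6.31.
oats only: max(78/31, 1484/150) = 9.893 servings → $5.44.
bell pepper only: max(78/8, 1484/207) = 9.75 servings → $8.29.
canned tuna only: max(78/12, 1484/233) = 6.5 servings → $6.83.
avocado + oats with both tight: 2.813 servings and 0.6106 servings → $5.12.
avocado + bell pepper with both targets exact would need a negative amount; discard.
avocado + canned tuna with both targets exact would need a negative amount; discard.
oats + bell pepper with both tight: 0.8192 servings and 6.575 servings → $6.04.
oats + canned tuna with both tight: 0.06749 servings and 6.326 servings → $6.68.
bell pepper + canned tuna with both targets exact would need a negative amount; discard.
So the least-cost plan costs $5.12.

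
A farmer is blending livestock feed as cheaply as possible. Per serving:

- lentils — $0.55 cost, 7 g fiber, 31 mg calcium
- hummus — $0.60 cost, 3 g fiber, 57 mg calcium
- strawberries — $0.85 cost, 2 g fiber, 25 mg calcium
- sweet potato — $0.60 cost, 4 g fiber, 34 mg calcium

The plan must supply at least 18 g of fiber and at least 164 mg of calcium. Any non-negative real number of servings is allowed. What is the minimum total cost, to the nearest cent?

$2.12

Minimising a linear cost over {fiber ≥ 18, calcium ≥ 164, servings ≥ 0} — the optimum is at a vertex, using one or two foods.
lentils only: max(18/7, 164/31) = 5.29 servings → $2.91.
hummus only: max(18/3, 164/57) = 6 servings → $3.60.
strawberries only: max(18/2, 164/25) = 9 servings → $7.65.
sweet potato only: max(18/4, 164/34) = 4.824 servings → $2.89.
lentils + hummus with both tight: 1.745 servings and 1.928 servings → $2.12.
lentils + strawberries with both tight: 1.08 servings and 5.221 servings → $5.03.
lentils + sweet potato: the both-tight solution has a negative serving — not a feasible corner.
hummus + strawberries: the both-tight solution has a negative serving — not a feasible corner.
hummus + sweet potato with both tight: 0.3492 servings and 4.238 servings → $2.75.
strawberries + sweet potato with both tight: 1.375 servings and 3.812 servings → $3.46.
Cheapest feasible corner: $2.12.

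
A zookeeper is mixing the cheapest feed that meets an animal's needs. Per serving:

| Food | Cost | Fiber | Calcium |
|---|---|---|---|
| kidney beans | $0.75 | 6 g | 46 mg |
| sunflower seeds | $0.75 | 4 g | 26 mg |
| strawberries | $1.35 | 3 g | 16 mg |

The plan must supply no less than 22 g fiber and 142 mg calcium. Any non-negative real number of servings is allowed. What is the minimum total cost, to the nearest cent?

For a min-cost LP with two ≥-constraints, a basic feasible solution has at most two positive variables.
kidney beans only: max(22/6, 142/46) = 3.667 servings → $2.75.
sunflower seeds only: max(22/4, 142/26) = 5.5 servings → $4.12.
strawberries only: max(22/3, 142/16) = 8.875 servings → $11.98.
kidney beans + sunflower seeds: the both-tight solution has a negative serving — not a feasible corner.
kidney beans + strawberries with both tight: 1.762 servings and 3.81 servings → $6.46.
sunflower seeds + strawberries with both tight: 5.286 servings and 0.2857 servings → $4.35.
Cheapest feasible corner: $2.75.

$2.75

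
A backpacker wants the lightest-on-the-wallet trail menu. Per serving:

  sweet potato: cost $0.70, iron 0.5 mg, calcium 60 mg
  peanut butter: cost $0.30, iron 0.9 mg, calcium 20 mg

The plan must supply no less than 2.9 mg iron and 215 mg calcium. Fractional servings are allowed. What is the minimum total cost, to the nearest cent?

Check every corner: each single food scaled to meet both minima, and each pair solved so both constraints bind.
sweet potato only: max(2.9/0.5, 215/60) = 5.8 servings → $4.06.
peanut butter only: max(2.9/0.9, 215/20) = 10.75 servings → $3.23.
sweet potato + peanut butter with both tight: 3.08 servings and 1.511 servings → $2.61.
So the least-cost plan costs $2.61.

$2.61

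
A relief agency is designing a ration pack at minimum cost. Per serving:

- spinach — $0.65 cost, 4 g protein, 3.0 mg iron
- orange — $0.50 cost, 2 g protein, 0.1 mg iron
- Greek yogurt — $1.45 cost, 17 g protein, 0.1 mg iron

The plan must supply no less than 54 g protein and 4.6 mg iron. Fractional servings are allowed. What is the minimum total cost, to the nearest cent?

This is a tiny linear program; its minimum lies at a vertex of the feasible set. List the vertices and price them.
spinach only: max(54/4, 4.6/3.0) = 13.5 servings → $8.78.
orange only: max(54/2, 4.6/0.1) = 46 servings → $23.00.
Greek yogurt only: max(54/17, 4.6/0.1) = 46 servings → $66.70.
spinach + orange with both tight: 0.6786 servings and 25.64 servings → $13.26.
spinach + Greek yogurt with both tight: 1.439 servings and 2.838 servings → $5.05.
orange + Greek yogurt: the both-tight solution has a negative serving — not a feasible corner.
The minimum over all feasible corners is $5.05.

$5.05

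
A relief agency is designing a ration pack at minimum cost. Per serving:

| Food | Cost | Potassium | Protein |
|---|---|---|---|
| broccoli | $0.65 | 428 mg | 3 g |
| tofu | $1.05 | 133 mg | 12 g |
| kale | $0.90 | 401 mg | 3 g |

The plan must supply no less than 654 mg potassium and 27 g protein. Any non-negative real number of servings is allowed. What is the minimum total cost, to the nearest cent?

$2.71

An LP optimum is at a vertex; with two nutrient constraints at most two foods are used. Check each candidate.
broccoli only: max(654/428, 27/3) = 9 servings → $5.85.
tofu only: max(654/133, 27/12) = 4.917 servings → $5.16.
kale only: max(654/401, 27/3) = 9 servings → $8.10.
broccoli + tofu with both tight: 0.8987 servings and 2.025 servings → $2.71.
broccoli + kale with both targets exact would need a negative amount; discard.
tofu + kale with both tight: 2.009 servings and 0.9646 servings → $2.98.
So the least-cost plan costs $2.71.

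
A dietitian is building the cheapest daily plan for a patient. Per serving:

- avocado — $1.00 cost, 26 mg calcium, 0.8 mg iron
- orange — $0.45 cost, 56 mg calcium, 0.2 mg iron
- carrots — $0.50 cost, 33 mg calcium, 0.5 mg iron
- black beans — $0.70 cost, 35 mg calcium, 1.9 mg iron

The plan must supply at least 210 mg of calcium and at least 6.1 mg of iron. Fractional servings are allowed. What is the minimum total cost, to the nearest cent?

$2.95

At the optimum either one food covers both requirements or two foods hit both targets exactly; no other combination can be cheaper.
avocado only: max(210/26, 6.1/0.8) = 8.077 servings → $8.08.
orange only: max(210/56, 6.1/0.2) = 30.5 servings → $13.72.
carrots only: max(210/33, 6.1/0.5) = 12.2 servings → $6.10.
black beans only: max(210/35, 6.1/1.9) = 6 servings → $4.20.
avocado + orange with both tight: 7.566 servings and 0.2374 servings → $7.67.
avocado + carrots with both tight: 7.187 servings and 0.7015 servings → $7.54.
avocado + black beans: the both-tight solution has a negative serving — not a feasible corner.
orange + carrots: the both-tight solution has a negative serving — not a feasible corner.
orange + black beans with both tight: 1.866 servings and 3.014 servings → $2.95.
carrots + black beans with both tight: 4.104 servings and 2.131 servings → $3.54.
The minimum over all feasible corners is $2.95.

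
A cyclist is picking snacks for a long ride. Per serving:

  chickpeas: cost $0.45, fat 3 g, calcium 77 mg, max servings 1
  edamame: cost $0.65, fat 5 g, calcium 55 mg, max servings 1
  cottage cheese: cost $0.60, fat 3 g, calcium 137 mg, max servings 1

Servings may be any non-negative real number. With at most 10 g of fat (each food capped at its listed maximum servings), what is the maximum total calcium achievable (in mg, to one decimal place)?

Calcium per g fat: cottage cheese 45.67, chickpeas 25.67, edamame 11.
Take 1 serving of cottage cheese: uses 3 g fat, +137.0 mg calcium (running total 137.0 mg).
Take 1 serving of chickpeas: uses 3 g fat, +77.0 mg calcium (running total 214.0 mg).
Take 0.8 servings of edamame: uses 4 g fat, +44.0 mg calcium (running total 258.0 mg).
Filling greedily by calcium-per-g fat is optimal for one linear limit, giving 258.0 mg.

258.0 mg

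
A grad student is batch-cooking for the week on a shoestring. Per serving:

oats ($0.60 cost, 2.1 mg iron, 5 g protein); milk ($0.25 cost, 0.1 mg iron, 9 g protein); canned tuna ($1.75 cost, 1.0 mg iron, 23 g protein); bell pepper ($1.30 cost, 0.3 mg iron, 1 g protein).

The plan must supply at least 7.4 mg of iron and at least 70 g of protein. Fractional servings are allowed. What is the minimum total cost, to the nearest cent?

The cheapest plan sits at a corner of the feasible region — with two constraints it uses at most two foods.
oats only: max(7.4/2.1, 70/5) = 14 servings → $8.40.
milk only: max(7.4/0.1, 70/9) = 74 servings → $18.50.
canned tuna only: max(7.4/1.0, 70/23) = 7.4 servings → $12.95.
bell pepper only: max(7.4/0.3, 70/1) = 70 servings → $91.00.
oats + milk with both tight: 3.239 servings and 5.978 servings → $3.44.
oats + canned tuna with both tight: 2.314 servings and 2.54 servings → $5.83.
oats + bell pepper: intersection lies outside the first quadrant.
milk + canned tuna: intersection lies outside the first quadrant.
milk + bell pepper with both tight: 5.231 servings and 22.92 servings → $31.11.
canned tuna + bell pepper with both tight: 2.305 servings and 16.98 servings → $26.11.
The minimum over all feasible corners is $3.44.

$3.44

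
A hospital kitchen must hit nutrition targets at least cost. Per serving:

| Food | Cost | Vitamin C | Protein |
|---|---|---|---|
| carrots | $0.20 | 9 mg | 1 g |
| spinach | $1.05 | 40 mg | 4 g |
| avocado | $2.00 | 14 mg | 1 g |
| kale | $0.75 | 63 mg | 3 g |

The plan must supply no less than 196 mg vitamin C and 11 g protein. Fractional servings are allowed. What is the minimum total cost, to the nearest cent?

$2.60

Check every corner: each single food scaled to meet both minima, and each pair solved so both constraints bind.
carrots only: max(196/9, 11/1) = 21.78 servings → $4.36.
spinach only: max(196/40, 11/4) = 4.9 servings → $5.14.
avocado only: max(196/14, 11/1) = 14 servings → $28.00.
kale only: max(196/63, 11/3) = 3.667 servings → $2.75.
carrots + spinach: intersection lies outside the first quadrant.
carrots + avocado with both targets exact would need a negative amount; discard.
carrots + kale with both tight: 2.917 servings and 2.694 servings → $2.60.
spinach + avocado: intersection lies outside the first quadrant.
spinach + kale with both tight: 0.7955 servings and 2.606 servings → $2.79.
avocado + kale with both tight: 5 servings and 2 servings → $11.50.
Cheapest feasible corner: $2.60.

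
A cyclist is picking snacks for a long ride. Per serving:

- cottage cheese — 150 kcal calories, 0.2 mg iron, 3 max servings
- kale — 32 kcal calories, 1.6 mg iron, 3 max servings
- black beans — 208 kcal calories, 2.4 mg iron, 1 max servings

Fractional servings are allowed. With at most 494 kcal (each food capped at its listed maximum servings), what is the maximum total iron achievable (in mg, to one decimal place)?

7.5 mg

Iron per kcal: kale 0.05, black beans 0.01154, cottage cheese 0.001333.
Take 3 servings of kale: uses 96 kcal, +4.8 mg iron (running total 4.8 mg).
Take 1 serving of black beans: uses 208 kcal, +2.4 mg iron (running total 7.2 mg).
Take 1.267 servings of cottage cheese: uses 190 kcal, +0.3 mg iron (running total 7.5 mg).
Greedy by best ratio exhausts the calories allowance optimally: 7.5 mg.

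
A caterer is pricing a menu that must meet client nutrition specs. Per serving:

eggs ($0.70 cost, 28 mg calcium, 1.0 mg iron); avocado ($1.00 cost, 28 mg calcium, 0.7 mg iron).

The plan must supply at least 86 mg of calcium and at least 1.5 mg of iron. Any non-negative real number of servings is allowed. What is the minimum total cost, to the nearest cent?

eggs only: max(86/28, 1.5/1.0) = 3.071 servings → $2.15.
avocado only: max(86/28, 1.5/0.7) = 3.071 servings → $3.07.
eggs + avocado: intersection lies outside the first quadrant.
So the least-cost plan costs $2.15.

$2.15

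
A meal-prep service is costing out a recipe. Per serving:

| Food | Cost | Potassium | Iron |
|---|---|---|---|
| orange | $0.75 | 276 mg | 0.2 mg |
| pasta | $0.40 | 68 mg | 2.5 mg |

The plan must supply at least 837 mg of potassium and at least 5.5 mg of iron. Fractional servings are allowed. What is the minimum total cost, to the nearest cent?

An LP optimum is at a vertex; with two nutrient constraints at most two foods are used. Check each candidate.
orange only: max(837/276, 5.5/0.2) = 27.5 servings → $20.62.
pasta only: max(837/68, 5.5/2.5) = 12.31 servings → $4.92.
orange + pasta with both tight: 2.541 servings and 1.997 servings → $2.70.
Cheapest feasible corner: $2.70.

$2.70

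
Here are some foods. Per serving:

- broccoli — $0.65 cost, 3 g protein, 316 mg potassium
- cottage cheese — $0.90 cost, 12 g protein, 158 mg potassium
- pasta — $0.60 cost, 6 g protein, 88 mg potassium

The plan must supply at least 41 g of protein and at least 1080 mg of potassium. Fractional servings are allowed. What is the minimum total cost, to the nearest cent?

This is a tiny linear program; its minimum lies at a vertex of the feasible set. List the vertices and price them.
broccoli only: max(41/3, 1080/316) = 13.67 servings → $8.88.
cottage cheese only: max(41/12, 1080/158) = 6.835 servings → $6.15.
pasta only: max(41/6, 1080/88) = 12.27 servings → $7.36.
broccoli + cottage cheese with both tight: 1.954 servings and 2.928 servings → $3.91.
broccoli + pasta with both tight: 1.76 servings and 5.953 servings → $4.72.
cottage cheese + pasta: intersection lies outside the first quadrant.
Cheapest feasible corner: $3.91.

$3.91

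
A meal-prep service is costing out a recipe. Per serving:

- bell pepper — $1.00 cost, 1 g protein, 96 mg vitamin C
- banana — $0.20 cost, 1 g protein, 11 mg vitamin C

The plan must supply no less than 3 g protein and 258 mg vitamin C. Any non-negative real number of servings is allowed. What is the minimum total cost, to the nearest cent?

bell pepper only: max(3/1, 258/96) = 3 servings → $3.00.
banana only: max(3/1, 258/11) = 23.45 servings → $4.69.
bell pepper + banana with both tight: 2.647 servings and 0.3529 servings → $2.72.
Cheapest feasible corner: $2.72.

$2.72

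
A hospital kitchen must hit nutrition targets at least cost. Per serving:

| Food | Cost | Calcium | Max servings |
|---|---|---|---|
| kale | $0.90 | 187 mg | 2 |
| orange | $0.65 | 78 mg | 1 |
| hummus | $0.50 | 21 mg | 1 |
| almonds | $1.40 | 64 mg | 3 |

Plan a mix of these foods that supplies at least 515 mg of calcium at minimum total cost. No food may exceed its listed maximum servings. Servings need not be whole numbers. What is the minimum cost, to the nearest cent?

Cost per mg of calcium: kale $0.0048, orange $0.0083, almonds $0.0219, hummus $0.0238.
Take 2 servings of kale: +374.0 mg calcium for $1.80 (total $1.80, still need 141.0 mg).
Take 1 serving of orange: +78.0 mg calcium for $0.65 (total $2.45, still need 63.0 mg).
Take 0.9844 servings of almonds: +63.0 mg calcium for $1.38 (total $3.83, still need 0.0 mg).
Greedy by cheapest-per-mg is optimal for a single linear constraint, so the minimum cost is $3.83.

$3.83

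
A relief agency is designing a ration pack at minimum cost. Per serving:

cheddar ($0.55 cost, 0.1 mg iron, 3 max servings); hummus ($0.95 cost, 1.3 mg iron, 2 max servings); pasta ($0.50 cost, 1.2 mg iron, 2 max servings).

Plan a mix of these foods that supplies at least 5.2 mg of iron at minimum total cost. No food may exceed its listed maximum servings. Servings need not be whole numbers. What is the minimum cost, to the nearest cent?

Cost per mg of iron: pasta $0.4167, hummus $0.7308, cheddar $5.5000.
Take 2 servings of pasta: +2.4 mg iron for $1.00 (total $1.00, still need 2.8 mg).
Take 2 servings of hummus: +2.6 mg iron for $1.90 (total $2.90, still need 0.2 mg).
Take 2 servings of cheddar: +0.2 mg iron for $1.10 (total $4.00, still need 0.0 mg).
Greedy by cheapest-per-mg is optimal for a single linear constraint, so the minimum cost is $4.00.

$4.00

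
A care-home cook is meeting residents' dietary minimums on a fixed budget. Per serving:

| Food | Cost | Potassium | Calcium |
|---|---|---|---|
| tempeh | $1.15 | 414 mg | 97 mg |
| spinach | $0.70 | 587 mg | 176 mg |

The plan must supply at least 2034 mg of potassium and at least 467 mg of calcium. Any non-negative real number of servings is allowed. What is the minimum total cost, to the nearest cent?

Check every corner: each single food scaled to meet both minima, and each pair solved so both constraints bind.
tempeh only: max(2034/414, 467/97) = 4.913 servings → $5.65.
spinach only: max(2034/587, 467/176) = 3.465 servings → $2.43.
tempeh + spinach: intersection lies outside the first quadrant.
Cheapest feasible corner: $2.43.

$2.43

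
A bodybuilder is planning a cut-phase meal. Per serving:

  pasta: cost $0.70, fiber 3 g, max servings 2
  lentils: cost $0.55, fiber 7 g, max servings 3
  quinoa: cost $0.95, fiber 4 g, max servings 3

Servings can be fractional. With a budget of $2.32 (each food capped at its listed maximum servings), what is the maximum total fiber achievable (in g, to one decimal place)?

23.9 g

Fiber per dollar: lentils 12.73, pasta 4.286, quinoa 4.211.
Take 3 servings of lentils: spends $1.65, +21.0 g fiber (running total 21.0 g).
Take 0.9571 servings of pasta: spends $0.67, +2.9 g fiber (running total 23.9 g).
Filling greedily by fiber-per-dollar is optimal for one linear limit, giving 23.9 g.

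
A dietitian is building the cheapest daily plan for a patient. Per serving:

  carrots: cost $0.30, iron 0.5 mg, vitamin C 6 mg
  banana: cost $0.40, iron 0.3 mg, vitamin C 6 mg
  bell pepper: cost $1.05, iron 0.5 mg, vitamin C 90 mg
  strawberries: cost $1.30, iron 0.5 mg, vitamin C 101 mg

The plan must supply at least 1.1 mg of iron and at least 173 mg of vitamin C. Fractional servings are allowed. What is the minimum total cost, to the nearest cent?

At the optimum either one food covers both requirements or two foods hit both targets exactly; no other combination can be cheaper.
carrots only: max(1.1/0.5, 173/6) = 28.83 servings → $8.65.
banana only: max(1.1/0.3, 173/6) = 28.83 servings → $11.53.
bell pepper only: max(1.1/0.5, 173/90) = 2.2 servings → $2.31.
strawberries only: max(1.1/0.5, 173/101) = 2.2 servings → $2.86.
carrots + banana: intersection lies outside the first quadrant.
carrots + bell pepper with both tight: 0.2976 servings and 1.902 servings → $2.09.
carrots + strawberries with both tight: 0.5179 servings and 1.682 servings → $2.34.
banana + bell pepper with both tight: 0.5208 servings and 1.887 servings → $2.19.
banana + strawberries with both tight: 0.9011 servings and 1.659 servings → $2.52.
bell pepper + strawberries with both targets exact would need a negative amount; discard.
So the least-cost plan costs $2.09.

$2.09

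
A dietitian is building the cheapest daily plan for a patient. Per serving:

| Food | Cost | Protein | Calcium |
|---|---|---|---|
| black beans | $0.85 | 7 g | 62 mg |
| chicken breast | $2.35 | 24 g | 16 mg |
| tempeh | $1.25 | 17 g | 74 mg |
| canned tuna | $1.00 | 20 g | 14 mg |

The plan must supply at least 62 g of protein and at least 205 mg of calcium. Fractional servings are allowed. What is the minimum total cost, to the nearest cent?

$4.14

Compare the cost at each extreme point of the feasible region.
black beans only: max(62/7, 205/62) = 8.857 servings → $7.53.
chicken breast only: max(62/24, 205/16) = 12.81 servings → $30.11.
tempeh only: max(62/17, 205/74) = 3.647 servings → $4.56.
canned tuna only: max(62/20, 205/14) = 14.64 servings → $14.64.
black beans + chicken breast with both tight: 2.855 servings and 1.751 servings → $6.54.
black beans + tempeh: the both-tight solution has a negative serving — not a feasible corner.
black beans + canned tuna with both tight: 2.83 servings and 2.109 servings → $4.52.
chicken breast + tempeh with both tight: 0.7334 servings and 2.612 servings → $4.99.
chicken breast + canned tuna: intersection lies outside the first quadrant.
tempeh + canned tuna with both tight: 2.602 servings and 0.8881 servings → $4.14.
So the least-cost plan costs $4.14.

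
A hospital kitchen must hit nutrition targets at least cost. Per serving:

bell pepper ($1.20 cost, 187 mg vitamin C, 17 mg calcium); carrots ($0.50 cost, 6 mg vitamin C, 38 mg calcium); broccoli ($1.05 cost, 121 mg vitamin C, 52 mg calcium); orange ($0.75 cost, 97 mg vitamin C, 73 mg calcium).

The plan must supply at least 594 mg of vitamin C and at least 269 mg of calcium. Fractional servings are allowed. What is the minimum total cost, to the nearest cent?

This is a tiny linear program; its minimum lies at a vertex of the feasible set. List the vertices and price them.
bell pepper only: max(594/187, 269/17) = 15.82 servings → $18.99.
carrots only: max(594/6, 269/38) = 99 servings → $49.50.
broccoli only: max(594/121, 269/52) = 5.173 servings → $5.43.
orange only: max(594/97, 269/73) = 6.124 servings → $4.59.
bell pepper + carrots with both tight: 2.992 servings and 5.74 servings → $6.46.
bell pepper + broccoli: the both-tight solution has a negative serving — not a feasible corner.
bell pepper + orange with both tight: 1.439 servings and 3.35 servings → $4.24.
carrots + broccoli with both tight: 0.3875 servings and 4.89 servings → $5.33.
carrots + orange with both targets exact would need a negative amount; discard.
broccoli + orange with both tight: 4.558 servings and 0.4384 servings → $5.11.
So the least-cost plan costs $4.24.

$4.24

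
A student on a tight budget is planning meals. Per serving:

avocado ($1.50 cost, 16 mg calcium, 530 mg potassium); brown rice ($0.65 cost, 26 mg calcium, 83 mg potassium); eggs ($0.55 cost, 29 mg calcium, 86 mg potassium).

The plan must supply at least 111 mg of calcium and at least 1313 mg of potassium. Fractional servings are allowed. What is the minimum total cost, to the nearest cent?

At the optimum either one food covers both requirements or two foods hit both targets exactly; no other combination can be cheaper.
avocado only: max(111/16, 1313/530) = 6.938 servings → $10.41.
brown rice only: max(111/26, 1313/83) = 15.82 servings → $10.28.
eggs only: max(111/29, 1313/86) = 15.27 servings → $8.40.
avocado + brown rice with both tight: 2.002 servings and 3.037 servings → $4.98.
avocado + eggs with both tight: 2.039 servings and 2.703 servings → $4.54.
brown rice + eggs: the both-tight solution has a negative serving — not a feasible corner.
Cheapest feasible corner: $4.54.

$4.54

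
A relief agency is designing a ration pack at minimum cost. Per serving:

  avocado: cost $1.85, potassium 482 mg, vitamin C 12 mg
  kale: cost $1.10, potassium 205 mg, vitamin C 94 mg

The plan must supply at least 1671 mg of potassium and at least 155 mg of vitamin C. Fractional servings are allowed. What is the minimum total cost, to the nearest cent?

$6.81

An LP optimum is at a vertex; with two nutrient constraints at most two foods are used. Check each candidate.
avocado only: max(1671/482, 155/12) = 12.92 servings → $23.90.
kale only: max(1671/205, 155/94) = 8.151 servings → $8.97.
avocado + kale with both tight: 2.924 servings and 1.276 servings → $6.81.
The minimum over all feasible corners is $6.81.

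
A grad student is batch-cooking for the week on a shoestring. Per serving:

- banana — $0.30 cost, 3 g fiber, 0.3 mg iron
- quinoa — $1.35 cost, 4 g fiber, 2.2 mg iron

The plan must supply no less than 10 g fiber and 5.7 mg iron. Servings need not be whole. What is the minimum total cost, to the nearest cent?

$3.50

Two binding constraints pin down two serving amounts, so the optimal mix uses at most two foods. The candidates are each food alone (scaled to the tighter of fiber/iron) and each pair with both constraints tight.
banana only: max(10/3, 5.7/0.3) = 19 servings → $5.70.
quinoa only: max(10/4, 5.7/2.2) = 2.591 servings → $3.50.
banana + quinoa with both targets exact would need a negative amount; discard.
So the least-cost plan costs $3.50.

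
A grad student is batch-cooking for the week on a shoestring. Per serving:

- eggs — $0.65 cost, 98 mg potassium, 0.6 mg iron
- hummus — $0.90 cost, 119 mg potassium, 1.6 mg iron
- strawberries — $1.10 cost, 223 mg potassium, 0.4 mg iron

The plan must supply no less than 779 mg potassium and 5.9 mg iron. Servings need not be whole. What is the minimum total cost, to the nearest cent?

At the optimum either one food covers both requirements or two foods hit both targets exactly; no other combination can be cheaper.
eggs only: max(779/98, 5.9/0.6) = 9.833 servings → $6.39.
hummus only: max(779/119, 5.9/1.6) = 6.546 servings → $5.89.
strawberries only: max(779/223, 5.9/0.4) = 14.75 servings → $16.23.
eggs + hummus with both tight: 6.374 servings and 1.297 servings → $5.31.
eggs + strawberries with both targets exact would need a negative amount; discard.
hummus + strawberries with both tight: 3.247 servings and 1.76 servings → $4.86.
The minimum over all feasible corners is $4.86.

$4.86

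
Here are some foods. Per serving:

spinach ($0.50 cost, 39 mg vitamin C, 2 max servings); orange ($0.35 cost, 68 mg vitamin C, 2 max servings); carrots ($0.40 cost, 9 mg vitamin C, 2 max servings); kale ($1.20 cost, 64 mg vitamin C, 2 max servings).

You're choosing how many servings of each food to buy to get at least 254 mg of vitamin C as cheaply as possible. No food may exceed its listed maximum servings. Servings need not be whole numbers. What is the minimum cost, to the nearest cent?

$2.45

Cost per mg of vitamin C: orange $0.0051, spinach $0.0128, kale $0.0187, carrots $0.0444.
Take 2 servings of orange: +136.0 mg vitamin C for $0.70 (total $0.70, still need 118.0 mg).
Take 2 servings of spinach: +78.0 mg vitamin C for $1.00 (total $1.70, still need 40.0 mg).
Take 0.625 servings of kale: +40.0 mg vitamin C for $0.75 (total $2.45, still need 0.0 mg).
Greedy by cheapest-per-mg is optimal for a single linear constraint, so the minimum cost is $2.45.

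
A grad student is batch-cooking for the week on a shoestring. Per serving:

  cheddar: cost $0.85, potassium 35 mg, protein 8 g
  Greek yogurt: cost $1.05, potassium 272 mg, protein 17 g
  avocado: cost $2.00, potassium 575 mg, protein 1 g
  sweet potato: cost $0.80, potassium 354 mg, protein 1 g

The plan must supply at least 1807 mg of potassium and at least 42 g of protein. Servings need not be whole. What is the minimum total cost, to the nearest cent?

cheddar only: max(1807/35, 42/8) = 51.63 servings → $43.88.
Greek yogurt only: max(1807/272, 42/17) = 6.643 servings → $6.98.
avocado only: max(1807/575, 42/1) = 42 servings → $84.00.
sweet potato only: max(1807/354, 42/1) = 42 servings → $33.60.
cheddar + Greek yogurt with both targets exact would need a negative amount; discard.
cheddar + avocado with both tight: 4.894 servings and 2.845 servings → $9.85.
cheddar + sweet potato with both tight: 4.67 servings and 4.643 servings → $7.68.
Greek yogurt + avocado with both tight: 2.351 servings and 2.03 servings → $6.53.
Greek yogurt + sweet potato with both tight: 2.273 servings and 3.358 servings → $5.07.
avocado + sweet potato with both targets exact would need a negative amount; discard.
So the least-cost plan costs $5.07.

$5.07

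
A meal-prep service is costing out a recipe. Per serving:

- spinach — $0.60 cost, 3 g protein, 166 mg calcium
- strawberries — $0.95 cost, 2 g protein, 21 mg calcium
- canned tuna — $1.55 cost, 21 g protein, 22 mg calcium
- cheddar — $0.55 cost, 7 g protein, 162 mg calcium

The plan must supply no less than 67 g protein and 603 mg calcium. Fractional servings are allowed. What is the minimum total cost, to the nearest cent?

Check every corner: each single food scaled to meet both minima, and each pair solved so both constraints bind.
spinach only: max(67/3, 603/166) = 22.33 servings → $13.40.
strawberries only: max(67/2, 603/21) = 33.5 servings → $31.82.
canned tuna only: max(67/21, 603/22) = 27.41 servings → $42.48.
cheddar only: max(67/7, 603/162) = 9.571 servings → $5.26.
spinach + strawberries with both targets exact would need a negative amount; discard.
spinach + canned tuna with both tight: 3.272 servings and 2.723 servings → $6.18.
spinach + cheddar: the both-tight solution has a negative serving — not a feasible corner.
strawberries + canned tuna with both tight: 28.18 servings and 0.5063 servings → $27.56.
strawberries + cheddar: the both-tight solution has a negative serving — not a feasible corner.
canned tuna + cheddar with both tight: 2.042 servings and 3.445 servings → $5.06.
So the least-cost plan costs $5.06.

$5.06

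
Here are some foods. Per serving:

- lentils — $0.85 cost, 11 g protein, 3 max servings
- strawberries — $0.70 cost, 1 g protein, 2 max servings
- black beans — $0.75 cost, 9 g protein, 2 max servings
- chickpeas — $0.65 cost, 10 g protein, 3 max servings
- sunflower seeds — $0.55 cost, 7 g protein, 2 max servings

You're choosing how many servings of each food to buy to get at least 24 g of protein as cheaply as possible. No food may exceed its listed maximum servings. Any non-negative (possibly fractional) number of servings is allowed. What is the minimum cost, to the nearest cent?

$1.56

Cost per g of protein: chickpeas $0.0650, lentils $0.0773, sunflower seeds $0.0786, black beans $0.0833, strawberries $0.7000.
Take 2.4 servings of chickpeas: +24.0 g protein for $1.56 (total $1.56, still need 0.0 g).
Greedy by cheapest-per-g is optimal for a single linear constraint, so the minimum cost is $1.56.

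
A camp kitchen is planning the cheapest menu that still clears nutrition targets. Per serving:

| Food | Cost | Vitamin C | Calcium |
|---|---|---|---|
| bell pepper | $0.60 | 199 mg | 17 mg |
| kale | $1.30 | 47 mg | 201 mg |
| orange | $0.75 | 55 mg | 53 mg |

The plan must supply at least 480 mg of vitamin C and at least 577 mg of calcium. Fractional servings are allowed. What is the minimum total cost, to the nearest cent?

bell pepper only: max(480/199, 577/17) = 33.94 servings → $20.36.
kale only: max(480/47, 577/201) = 10.21 servings → $13.28.
orange only: max(480/55, 577/53) = 10.89 servings → $8.17.
bell pepper + kale with both tight: 1.769 servings and 2.721 servings → $4.60.
bell pepper + orange: intersection lies outside the first quadrant.
kale + orange with both tight: 0.7351 servings and 8.099 servings → $7.03.
So the least-cost plan costs $4.60.

$4.60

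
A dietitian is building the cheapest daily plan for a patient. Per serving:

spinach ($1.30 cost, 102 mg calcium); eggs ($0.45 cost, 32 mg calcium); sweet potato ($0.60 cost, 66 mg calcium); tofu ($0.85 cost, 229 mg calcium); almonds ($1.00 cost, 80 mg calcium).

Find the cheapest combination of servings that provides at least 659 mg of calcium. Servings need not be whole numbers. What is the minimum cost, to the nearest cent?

Cost per mg of calcium: tofu $0.0037, sweet potato $0.0091, almonds $0.0125, spinach $0.0127, eggs $0.0141.
With no serving limits, use only tofu: 659 mg / 229 mg = 2.878 servings × $0.85 = $2.45.

$2.45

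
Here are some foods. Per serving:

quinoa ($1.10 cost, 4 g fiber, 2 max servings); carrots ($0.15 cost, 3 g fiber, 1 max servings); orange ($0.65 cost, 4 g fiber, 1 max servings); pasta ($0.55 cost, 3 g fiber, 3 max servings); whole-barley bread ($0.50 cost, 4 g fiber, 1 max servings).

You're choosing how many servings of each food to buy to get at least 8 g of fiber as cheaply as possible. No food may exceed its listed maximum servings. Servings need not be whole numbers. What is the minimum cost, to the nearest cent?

Cost per g of fiber: carrots $0.0500, whole-barley bread $0.1250, orange $0.1625, pasta $0.1833, quinoa $0.2750.
Take 1 serving of carrots: +3.0 g fiber for $0.15 (total $0.15, still need 5.0 g).
Take 1 serving of whole-barley bread: +4.0 g fiber for $0.50 (total $0.65, still need 1.0 g).
Take 0.25 servings of orange: +1.0 g fiber for $0.16 (total $0.81, still need 0.0 g).
Greedy by cheapest-per-g is optimal for a single linear constraint, so the minimum cost is $0.81.

$0.81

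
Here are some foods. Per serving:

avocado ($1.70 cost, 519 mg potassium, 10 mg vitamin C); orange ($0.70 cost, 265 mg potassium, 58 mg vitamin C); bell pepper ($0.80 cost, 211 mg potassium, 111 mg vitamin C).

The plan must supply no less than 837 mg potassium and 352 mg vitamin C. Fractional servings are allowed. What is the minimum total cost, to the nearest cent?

Check every corner: each single food scaled to meet both minima, and each pair solved so both constraints bind.
avocado only: max(837/519, 352/10) = 35.2 servings → $59.84.
orange only: max(837/265, 352/58) = 6.069 servings → $4.25.
bell pepper only: max(837/211, 352/111) = 3.967 servings → $3.17.
avocado + orange with both targets exact would need a negative amount; discard.
avocado + bell pepper with both tight: 0.3358 servings and 3.141 servings → $3.08.
orange + bell pepper with both tight: 1.085 servings and 2.604 servings → $2.84.
So the least-cost plan costs $2.84.

$2.84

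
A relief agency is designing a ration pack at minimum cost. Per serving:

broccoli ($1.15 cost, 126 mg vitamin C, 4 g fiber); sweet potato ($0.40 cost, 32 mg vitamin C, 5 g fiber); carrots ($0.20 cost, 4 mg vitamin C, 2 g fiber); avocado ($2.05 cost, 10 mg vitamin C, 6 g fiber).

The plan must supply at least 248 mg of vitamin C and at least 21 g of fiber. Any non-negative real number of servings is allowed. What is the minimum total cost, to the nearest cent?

$2.62

For a min-cost LP with two ≥-constraints, a basic feasible solution has at most two positive variables.
broccoli only: max(248/126, 21/4) = 5.25 servings → $6.04.
sweet potato only: max(248/32, 21/5) = 7.75 servings → $3.10.
carrots only: max(248/4, 21/2) = 62 servings → $12.40.
avocado only: max(248/10, 21/6) = 24.8 servings → $50.84.
broccoli + sweet potato with both tight: 1.131 servings and 3.295 servings → $2.62.
broccoli + carrots with both tight: 1.746 servings and 7.008 servings → $3.41.
broccoli + avocado with both tight: 1.785 servings and 2.31 servings → $6.79.
sweet potato + carrots with both targets exact would need a negative amount; discard.
sweet potato + avocado: intersection lies outside the first quadrant.
carrots + avocado with both targets exact would need a negative amount; discard.
So the least-cost plan costs $2.62.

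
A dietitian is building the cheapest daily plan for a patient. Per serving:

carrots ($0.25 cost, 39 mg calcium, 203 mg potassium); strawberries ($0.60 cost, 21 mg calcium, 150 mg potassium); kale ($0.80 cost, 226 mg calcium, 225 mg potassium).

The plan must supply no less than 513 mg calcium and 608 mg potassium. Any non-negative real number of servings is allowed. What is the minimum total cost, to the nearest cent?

For a min-cost LP with two ≥-constraints, a basic feasible solution has at most two positive variables.
carrots only: max(513/39, 608/203) = 13.15 servings → $3.29.
strawberries only: max(513/21, 608/150) = 24.43 servings → $14.66.
kale only: max(513/226, 608/225) = 2.702 servings → $2.16.
carrots + strawberries: the both-tight solution has a negative serving — not a feasible corner.
carrots + kale with both tight: 0.5925 servings and 2.168 servings → $1.88.
strawberries + kale with both tight: 0.7535 servings and 2.2 servings → $2.21.
The minimum over all feasible corners is $1.88.

$1.88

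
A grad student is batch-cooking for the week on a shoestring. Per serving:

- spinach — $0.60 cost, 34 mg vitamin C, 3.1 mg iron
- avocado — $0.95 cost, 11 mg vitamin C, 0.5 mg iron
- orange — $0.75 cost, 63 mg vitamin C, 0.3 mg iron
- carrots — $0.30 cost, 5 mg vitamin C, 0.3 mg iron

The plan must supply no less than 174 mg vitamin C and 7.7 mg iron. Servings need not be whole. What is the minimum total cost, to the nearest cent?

$2.53

A basic optimal solution has at most two foods positive. Try each food alone and each pair with both targets met exactly.
spinach only: max(174/34, 7.7/3.1) = 5.118 servings → $3.07.
avocado only: max(174/11, 7.7/0.5) = 15.82 servings → $15.03.
orange only: max(174/63, 7.7/0.3) = 25.67 servings → $19.25.
carrots only: max(174/5, 7.7/0.3) = 34.8 servings → $10.44.
spinach + avocado: intersection lies outside the first quadrant.
spinach + orange with both tight: 2.339 servings and 1.5 servings → $2.53.
spinach + carrots: the both-tight solution has a negative serving — not a feasible corner.
avocado + orange with both tight: 15.35 servings and 0.08156 servings → $14.64.
avocado + carrots with both targets exact would need a negative amount; discard.
orange + carrots with both tight: 0.7874 servings and 24.88 servings → $8.05.
Cheapest feasible corner: $2.53.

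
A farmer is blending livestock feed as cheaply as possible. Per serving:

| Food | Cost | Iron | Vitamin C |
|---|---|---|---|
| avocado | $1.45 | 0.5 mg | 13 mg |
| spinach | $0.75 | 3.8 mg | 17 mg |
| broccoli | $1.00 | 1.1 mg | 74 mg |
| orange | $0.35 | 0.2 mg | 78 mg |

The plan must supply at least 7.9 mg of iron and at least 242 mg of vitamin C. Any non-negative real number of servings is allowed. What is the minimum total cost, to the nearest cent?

$2.39

With two linear requirements the optimum uses one or two foods; enumerate the corners.
avocado only: max(7.9/0.5, 242/13) = 18.62 servings → $26.99.
spinach only: max(7.9/3.8, 242/17) = 14.24 servings → $10.68.
broccoli only: max(7.9/1.1, 242/74) = 7.182 servings → $7.18.
orange only: max(7.9/0.2, 242/78) = 39.5 servings → $13.82.
avocado + spinach: intersection lies outside the first quadrant.
avocado + broccoli with both tight: 14.03 servings and 0.8062 servings → $21.14.
avocado + orange with both tight: 15.6 servings and 0.5027 servings → $22.79.
spinach + broccoli with both tight: 1.213 servings and 2.992 servings → $3.90.
spinach + orange with both tight: 1.938 servings and 2.68 servings → $2.39.
broccoli + orange: intersection lies outside the first quadrant.
Cheapest feasible corner: $2.39.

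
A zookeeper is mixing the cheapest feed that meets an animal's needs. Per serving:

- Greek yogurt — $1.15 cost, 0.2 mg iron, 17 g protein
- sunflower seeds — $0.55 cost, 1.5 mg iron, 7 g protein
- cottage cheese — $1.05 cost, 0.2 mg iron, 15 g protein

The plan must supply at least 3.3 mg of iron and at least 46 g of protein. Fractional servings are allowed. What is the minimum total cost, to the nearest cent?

$3.26

Greek yogurt only: max(3.3/0.2, 46/17) = 16.5 servings → $18.98.
sunflower seeds only: max(3.3/1.5, 46/7) = 6.571 servings → $3.61.
cottage cheese only: max(3.3/0.2, 46/15) = 16.5 servings → $17.32.
Greek yogurt + sunflower seeds with both tight: 1.905 servings and 1.946 servings → $3.26.
Greek yogurt + cottage cheese: the both-tight solution has a negative serving — not a feasible corner.
sunflower seeds + cottage cheese with both tight: 1.91 servings and 2.175 servings → $3.33.
The minimum over all feasible corners is $3.26.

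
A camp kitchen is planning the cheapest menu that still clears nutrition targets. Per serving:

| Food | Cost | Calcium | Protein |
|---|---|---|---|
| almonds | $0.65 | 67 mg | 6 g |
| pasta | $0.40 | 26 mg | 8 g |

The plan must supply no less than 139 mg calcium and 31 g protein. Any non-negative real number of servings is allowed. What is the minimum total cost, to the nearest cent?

$1.83

With two linear requirements the optimum uses one or two foods; enumerate the corners.
almonds only: max(139/67, 31/6) = 5.167 servings → $3.36.
pasta only: max(139/26, 31/8) = 5.346 servings → $2.14.
almonds + pasta with both tight: 0.8053 servings and 3.271 servings → $1.83.
Cheapest feasible corner: $1.83.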